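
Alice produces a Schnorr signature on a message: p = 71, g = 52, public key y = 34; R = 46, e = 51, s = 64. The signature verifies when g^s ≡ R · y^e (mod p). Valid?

no

g^s mod p:
52^2 = 2704 ≡ 6
52^4 ≡ 6^2 = 36
52^8 ≡ 36^2 = 1296 ≡ 18
52^16 ≡ 18^2 = 324 ≡ 40
52^32 ≡ 40^2 = 1600 ≡ 38
52^64 ≡ 38^2 = 1444 ≡ 24
R · y^e mod p:
34^2 = 1156 ≡ 20
34^4 ≡ 20^2 = 400 ≡ 45
34^8 ≡ 45^2 = 2025 ≡ 37
34^16 ≡ 37^2 = 1369 ≡ 20
34^32 ≡ 20^2 = 400 ≡ 45
51 = 32 + 16 + 2 + 1, so 34^51 ≡ 45·20·20·34 ≡ 51 (mod 71)
46·51 = 2346 ≡ 3 (mod 71)
24 ≠ 3; the check fails.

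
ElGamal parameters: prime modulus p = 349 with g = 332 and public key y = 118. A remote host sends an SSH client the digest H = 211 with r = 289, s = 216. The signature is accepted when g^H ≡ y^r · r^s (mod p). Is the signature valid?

Left side g^H mod p:
332^2 = 110224 ≡ 289
332^4 ≡ 289^2 = 83521 ≡ 110
332^8 ≡ 110^2 = 12100 ≡ 234
332^16 ≡ 234^2 = 54756 ≡ 312
332^32 ≡ 312^2 = 97344 ≡ 322
332^64 ≡ 322^2 = 103684 ≡ 31
332^128 ≡ 31^2 = 961 ≡ 263
211 = 128 + 64 + 16 + 2 + 1, so 332^211 ≡ 263·31·312·289·332 ≡ 234 (mod 349)
Right side y^r · r^s mod p:
118^2 = 13924 ≡ 313
118^4 ≡ 313^2 = 97969 ≡ 249
118^8 ≡ 249^2 = 62001 ≡ 228
118^16 ≡ 228^2 = 51984 ≡ 332
118^32 ≡ 332^2 = 110224 ≡ 289
118^64 ≡ 289^2 = 83521 ≡ 110
118^128 ≡ 110^2 = 12100 ≡ 234
118^256 ≡ 234^2 = 54756 ≡ 312
289 = 256 + 32 + 1, so 118^289 ≡ 312·289·118 ≡ 210 (mod 349)
289^2 = 83521 ≡ 110
289^4 ≡ 110^2 = 12100 ≡ 234
289^8 ≡ 234^2 = 54756 ≡ 312
289^16 ≡ 312^2 = 97344 ≡ 322
289^32 ≡ 322^2 = 103684 ≡ 31
289^64 ≡ 31^2 = 961 ≡ 263
289^128 ≡ 263^2 = 69169 ≡ 67
216 = 128 + 64 + 16 + 8, so 289^216 ≡ 67·263·322·312 ≡ 168 (mod 349)
210·168 = 35280 ≡ 31 (mod 349)
234 ≠ 31, so verification fails.

invalid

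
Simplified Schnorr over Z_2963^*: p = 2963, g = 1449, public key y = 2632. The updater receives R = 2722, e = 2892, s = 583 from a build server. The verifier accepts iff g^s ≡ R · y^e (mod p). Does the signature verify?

g^s mod p:
1449^2 = 2099601 ≡ 1797
1449^4 ≡ 1797^2 = 3229209 ≡ 2502
1449^8 ≡ 2502^2 = 6260004 ≡ 2148
1449^16 ≡ 2148^2 = 4613904 ≡ 513
1449^32 ≡ 513^2 = 263169 ≡ 2425
1449^64 ≡ 2425^2 = 5880625 ≡ 2033
1449^128 ≡ 2033^2 = 4133089 ≡ 2667
1449^256 ≡ 2667^2 = 7112889 ≡ 1689
1449^512 ≡ 1689^2 = 2852721 ≡ 2315
583 = 512 + 64 + 4 + 2 + 1, so 1449^583 ≡ 2315·2033·2502·1797·1449 ≡ 829 (mod 2963)
R · y^e mod p:
2632^2 = 6927424 ≡ 2893
2632^4 ≡ 2893^2 = 8369449 ≡ 1937
2632^8 ≡ 1937^2 = 3751969 ≡ 811
2632^16 ≡ 811^2 = 657721 ≡ 2898
2632^32 ≡ 2898^2 = 8398404 ≡ 1262
2632^64 ≡ 1262^2 = 1592644 ≡ 1513
2632^128 ≡ 1513^2 = 2289169 ≡ 1733
2632^256 ≡ 1733^2 = 3003289 ≡ 1770
2632^512 ≡ 1770^2 = 3132900 ≡ 1009
2632^1024 ≡ 1009^2 = 1018081 ≡ 1772
2632^2048 ≡ 1772^2 = 3139984 ≡ 2167
2892 = 2048 + 512 + 256 + 64 + 8 + 4, so 2632^2892 ≡ 2167·1009·1770·1513·811·1937 ≡ 205 (mod 2963)
2722·205 = 558010 ≡ 966 (mod 2963)
829 ≠ 966; the check fails.

does not verify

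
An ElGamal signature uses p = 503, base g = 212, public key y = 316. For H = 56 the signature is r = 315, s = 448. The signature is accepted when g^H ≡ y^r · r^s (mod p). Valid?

Left side g^H mod p:
212^2 = 44944 ≡ 177
212^4 ≡ 177^2 = 31329 ≡ 143
212^8 ≡ 143^2 = 20449 ≡ 329
212^16 ≡ 329^2 = 108241 ≡ 96
212^32 ≡ 96^2 = 9216 ≡ 162
56 = 32 + 16 + 8, so 212^56 ≡ 162·96·329 ≡ 92 (mod 503)
Right side y^r · r^s mod p:
316^2 = 99856 ≡ 262
316^4 ≡ 262^2 = 68644 ≡ 236
316^8 ≡ 236^2 = 55696 ≡ 366
316^16 ≡ 366^2 = 133956 ≡ 158
316^32 ≡ 158^2 = 24964 ≡ 317
316^64 ≡ 317^2 = 100489 ≡ 392
316^128 ≡ 392^2 = 153664 ≡ 249
316^256 ≡ 249^2 = 62001 ≡ 132
315 = 256 + 32 + 16 + 8 + 2 + 1, so 316^315 ≡ 132·317·158·366·262·316 ≡ 392 (mod 503)
315^2 = 99225 ≡ 134
315^4 ≡ 134^2 = 17956 ≡ 351
315^8 ≡ 351^2 = 123201 ≡ 469
315^16 ≡ 469^2 = 219961 ≡ 150
315^32 ≡ 150^2 = 22500 ≡ 368
315^64 ≡ 368^2 = 135424 ≡ 117
315^128 ≡ 117^2 = 13689 ≡ 108
315^256 ≡ 108^2 = 11664 ≡ 95
448 = 256 + 128 + 64, so 315^448 ≡ 95·108·117 ≡ 262 (mod 503)
392·262 = 102704 ≡ 92 (mod 503)
92 ≡ 92 (mod 503), so the signature is genuine.

yes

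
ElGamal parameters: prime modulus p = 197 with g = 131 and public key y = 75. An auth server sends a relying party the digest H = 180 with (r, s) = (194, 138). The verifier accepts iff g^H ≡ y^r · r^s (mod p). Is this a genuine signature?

genuine

Left side g^H mod p:
131^2 = 17161 ≡ 22
131^4 ≡ 22^2 = 484 ≡ 90
131^8 ≡ 90^2 = 8100 ≡ 23
131^16 ≡ 23^2 = 529 ≡ 135
131^32 ≡ 135^2 = 18225 ≡ 101
131^64 ≡ 101^2 = 10201 ≡ 154
131^128 ≡ 154^2 = 23716 ≡ 76
180 = 128 + 32 + 16 + 4, so 131^180 ≡ 76·101·135·90 ≡ 54 (mod 197)
Right side y^r · r^s mod p:
75^2 = 5625 ≡ 109
75^4 ≡ 109^2 = 11881 ≡ 61
75^8 ≡ 61^2 = 3721 ≡ 175
75^16 ≡ 175^2 = 30625 ≡ 90
75^32 ≡ 90^2 = 8100 ≡ 23
75^64 ≡ 23^2 = 529 ≡ 135
75^128 ≡ 135^2 = 18225 ≡ 101
194 = 128 + 64 + 2, so 75^194 ≡ 101·135·109 ≡ 47 (mod 197)
194^2 = 37636 ≡ 9
194^4 ≡ 9^2 = 81
194^8 ≡ 81^2 = 6561 ≡ 60
194^16 ≡ 60^2 = 3600 ≡ 54
194^32 ≡ 54^2 = 2916 ≡ 158
194^64 ≡ 158^2 = 24964 ≡ 142
194^128 ≡ 142^2 = 20164 ≡ 70
138 = 128 + 8 + 2, so 194^138 ≡ 70·60·9 ≡ 173 (mod 197)
47·173 = 8131 ≡ 54 (mod 197)
54 ≡ 54 (mod 197), so the signature is genuine.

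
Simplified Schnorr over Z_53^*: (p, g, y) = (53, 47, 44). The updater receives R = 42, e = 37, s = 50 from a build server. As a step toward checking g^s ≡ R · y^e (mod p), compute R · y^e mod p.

Squares mod 53: 44^1≡44, 44^2≡28, 44^4≡42, 44^8≡15, 44^16≡13, 44^32≡10
37 = 32 + 4 + 1, so 44^37 ≡ 10·42·44 ≡ 36 (mod 53)
R · y^e ≡ 42·36 = 1512 ≡ 28 (mod 53)

28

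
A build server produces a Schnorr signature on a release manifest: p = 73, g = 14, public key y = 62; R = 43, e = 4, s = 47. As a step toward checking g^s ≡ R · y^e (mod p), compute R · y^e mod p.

62^2 = 3844 ≡ 48
62^4 ≡ 48^2 = 2304 ≡ 41
R · y^e ≡ 43·41 = 1763 ≡ 11 (mod 73)

11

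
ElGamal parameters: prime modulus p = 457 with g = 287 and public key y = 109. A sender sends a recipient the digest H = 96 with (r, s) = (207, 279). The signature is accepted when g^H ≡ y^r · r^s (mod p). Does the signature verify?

Left side g^H mod p:
287^2 = 82369 ≡ 109
287^4 ≡ 109^2 = 11881 ≡ 456
287^8 ≡ 456^2 = 207936 ≡ 1
287^16 ≡ 1^2 = 1
287^32 ≡ 1^2 = 1
287^64 ≡ 1^2 = 1
96 = 64 + 32, so 287^96 ≡ 1·1 ≡ 1 (mod 457)
Right side y^r · r^s mod p:
109^2 = 11881 ≡ 456
109^4 ≡ 456^2 = 207936 ≡ 1
109^8 ≡ 1^2 = 1
109^16 ≡ 1^2 = 1
109^32 ≡ 1^2 = 1
109^64 ≡ 1^2 = 1
109^128 ≡ 1^2 = 1
207 = 128 + 64 + 8 + 4 + 2 + 1, so 109^207 ≡ 1·1·1·1·456·109 ≡ 348 (mod 457)
207^2 = 42849 ≡ 348
207^4 ≡ 348^2 = 121104 ≡ 456
207^8 ≡ 456^2 = 207936 ≡ 1
207^16 ≡ 1^2 = 1
207^32 ≡ 1^2 = 1
207^64 ≡ 1^2 = 1
207^128 ≡ 1^2 = 1
207^256 ≡ 1^2 = 1
279 = 256 + 16 + 4 + 2 + 1, so 207^279 ≡ 1·1·456·348·207 ≡ 170 (mod 457)
348·170 = 59160 ≡ 207 (mod 457)
1 ≠ 207, so verification fails.

does not verify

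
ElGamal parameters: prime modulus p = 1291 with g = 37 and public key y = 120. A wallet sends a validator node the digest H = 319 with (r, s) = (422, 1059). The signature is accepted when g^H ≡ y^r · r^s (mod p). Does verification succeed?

Left side g^H mod p:
37^2 = 1369 ≡ 78
37^4 ≡ 78^2 = 6084 ≡ 920
37^8 ≡ 920^2 = 846400 ≡ 795
37^16 ≡ 795^2 = 632025 ≡ 726
37^32 ≡ 726^2 = 527076 ≡ 348
37^64 ≡ 348^2 = 121104 ≡ 1041
37^128 ≡ 1041^2 = 1083681 ≡ 532
37^256 ≡ 532^2 = 283024 ≡ 295
319 = 256 + 32 + 16 + 8 + 4 + 2 + 1, so 37^319 ≡ 295·348·726·795·920·78·37 ≡ 833 (mod 1291)
Right side y^r · r^s mod p:
120^2 = 14400 ≡ 199
120^4 ≡ 199^2 = 39601 ≡ 871
120^8 ≡ 871^2 = 758641 ≡ 824
120^16 ≡ 824^2 = 678976 ≡ 1201
120^32 ≡ 1201^2 = 1442401 ≡ 354
120^64 ≡ 354^2 = 125316 ≡ 89
120^128 ≡ 89^2 = 7921 ≡ 175
120^256 ≡ 175^2 = 30625 ≡ 932
422 = 256 + 128 + 32 + 4 + 2, so 120^422 ≡ 932·175·354·871·199 ≡ 1054 (mod 1291)
422^2 = 178084 ≡ 1217
422^4 ≡ 1217^2 = 1481089 ≡ 312
422^8 ≡ 312^2 = 97344 ≡ 519
422^16 ≡ 519^2 = 269361 ≡ 833
422^32 ≡ 833^2 = 693889 ≡ 622
422^64 ≡ 622^2 = 386884 ≡ 875
422^128 ≡ 875^2 = 765625 ≡ 62
422^256 ≡ 62^2 = 3844 ≡ 1262
422^512 ≡ 1262^2 = 1592644 ≡ 841
422^1024 ≡ 841^2 = 707281 ≡ 1104
1059 = 1024 + 32 + 2 + 1, so 422^1059 ≡ 1104·622·1217·422 ≡ 563 (mod 1291)
1054·563 = 593402 ≡ 833 (mod 1291)
833 ≡ 833 (mod 1291), so the signature is genuine.

passes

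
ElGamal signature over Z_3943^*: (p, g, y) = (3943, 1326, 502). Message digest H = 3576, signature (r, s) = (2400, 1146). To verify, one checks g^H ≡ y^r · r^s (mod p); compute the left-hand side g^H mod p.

1326^2 = 1758276 ≡ 3641
1326^4 ≡ 3641^2 = 13256881 ≡ 515
1326^8 ≡ 515^2 = 265225 ≡ 1044
1326^16 ≡ 1044^2 = 1089936 ≡ 1668
1326^32 ≡ 1668^2 = 2782224 ≡ 2409
1326^64 ≡ 2409^2 = 5803281 ≡ 3128
1326^128 ≡ 3128^2 = 9784384 ≡ 1801
1326^256 ≡ 1801^2 = 3243601 ≡ 2455
1326^512 ≡ 2455^2 = 6027025 ≡ 2121
1326^1024 ≡ 2121^2 = 4498641 ≡ 3621
1326^2048 ≡ 3621^2 = 13111641 ≡ 1166
3576 = 2048 + 1024 + 256 + 128 + 64 + 32 + 16 + 8, so 1326^3576 ≡ 1166·3621·2455·1801·3128·2409·1668·1044 ≡ 584 (mod 3943)

584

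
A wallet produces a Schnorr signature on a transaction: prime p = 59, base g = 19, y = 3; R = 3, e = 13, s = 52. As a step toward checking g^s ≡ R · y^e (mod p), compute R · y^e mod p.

16

3^2 = 9
3^4 ≡ 9^2 = 81 ≡ 22
3^8 ≡ 22^2 = 484 ≡ 12
13 = 8 + 4 + 1, so 3^13 ≡ 12·22·3 ≡ 25 (mod 59)
R · y^e ≡ 3·25 = 75 ≡ 16 (mod 59)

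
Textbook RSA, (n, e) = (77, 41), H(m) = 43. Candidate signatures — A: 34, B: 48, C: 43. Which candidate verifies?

C

Candidate A: Squares mod 77: 34^1≡34, 34^2≡1, 34^4≡1, 34^8≡1, 34^16≡1, 34^32≡1; 41 = 32 + 8 + 1, so 34^41 ≡ 1·1·34 ≡ 34 (mod 77)
Candidate B: Squares mod 77: 48^1≡48, 48^2≡71, 48^4≡36, 48^8≡64, 48^16≡15, 48^32≡71; 41 = 32 + 8 + 1, so 48^41 ≡ 71·64·48 ≡ 48 (mod 77)
Candidate C: Squares mod 77: 43^1≡43, 43^2≡1, 43^4≡1, 43^8≡1, 43^16≡1, 43^32≡1; 41 = 32 + 8 + 1, so 43^41 ≡ 1·1·43 ≡ 43 (mod 77)
  → matches H(m) = 43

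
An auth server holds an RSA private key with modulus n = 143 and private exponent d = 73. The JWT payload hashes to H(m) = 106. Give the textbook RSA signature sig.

Squares mod 143: (H(m))^1≡106, (H(m))^2≡82, (H(m))^4≡3, (H(m))^8≡9, (H(m))^16≡81, (H(m))^32≡126, (H(m))^64≡3
73 = 64 + 8 + 1, so (H(m))^73 ≡ 3·9·106 ≡ 2 (mod 143)

2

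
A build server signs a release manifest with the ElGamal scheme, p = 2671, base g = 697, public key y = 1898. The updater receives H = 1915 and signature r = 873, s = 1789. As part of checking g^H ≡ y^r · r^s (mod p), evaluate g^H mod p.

697^2 = 485809 ≡ 2358
697^4 ≡ 2358^2 = 5560164 ≡ 1813
697^8 ≡ 1813^2 = 3286969 ≡ 1639
697^16 ≡ 1639^2 = 2686321 ≡ 1966
697^32 ≡ 1966^2 = 3865156 ≡ 219
697^64 ≡ 219^2 = 47961 ≡ 2554
697^128 ≡ 2554^2 = 6522916 ≡ 334
697^256 ≡ 334^2 = 111556 ≡ 2045
697^512 ≡ 2045^2 = 4182025 ≡ 1910
697^1024 ≡ 1910^2 = 3648100 ≡ 2185
1915 = 1024 + 512 + 256 + 64 + 32 + 16 + 8 + 2 + 1, so 697^1915 ≡ 2185·1910·2045·2554·219·1966·1639·2358·697 ≡ 475 (mod 2671)

475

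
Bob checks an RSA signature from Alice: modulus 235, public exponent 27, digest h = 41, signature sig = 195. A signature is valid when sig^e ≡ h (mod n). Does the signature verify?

does not verify

sig^2 ≡ 195^2 = 38025 ≡ 190
sig^4 ≡ 190^2 = 36100 ≡ 145
sig^8 ≡ 145^2 = 21025 ≡ 110
sig^16 ≡ 110^2 = 12100 ≡ 115
27 = 16 + 8 + 2 + 1, so sig^27 ≡ 115·110·190·195 ≡ 145 (mod 235)
145 ≠ 41, so verification fails.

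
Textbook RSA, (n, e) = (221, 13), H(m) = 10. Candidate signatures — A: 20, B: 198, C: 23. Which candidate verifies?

Candidate A: Squares mod 221: 20^1≡20, 20^2≡179, 20^4≡217, 20^8≡16; 13 = 8 + 4 + 1, so 20^13 ≡ 16·217·20 ≡ 46 (mod 221)
Candidate B: Squares mod 221: 198^1≡198, 198^2≡87, 198^4≡55, 198^8≡152; 13 = 8 + 4 + 1, so 198^13 ≡ 152·55·198 ≡ 211 (mod 221)
Candidate C: Squares mod 221: 23^1≡23, 23^2≡87, 23^4≡55, 23^8≡152; 13 = 8 + 4 + 1, so 23^13 ≡ 152·55·23 ≡ 10 (mod 221)
  → matches H(m) = 10

C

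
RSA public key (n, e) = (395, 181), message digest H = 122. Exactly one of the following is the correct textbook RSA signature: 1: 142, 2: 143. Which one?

Candidate 1: 142^2 = 20164 ≡ 19; 142^4 ≡ 19^2 = 361; 142^8 ≡ 361^2 = 130321 ≡ 366; 142^16 ≡ 366^2 = 133956 ≡ 51; 142^32 ≡ 51^2 = 2601 ≡ 231; 142^64 ≡ 231^2 = 53361 ≡ 36; 142^128 ≡ 36^2 = 1296 ≡ 111; 181 = 128 + 32 + 16 + 4 + 1, so 142^181 ≡ 111·231·51·361·142 ≡ 122 (mod 395)
  → matches H = 122
Candidate 2: 143^2 = 20449 ≡ 304; 143^4 ≡ 304^2 = 92416 ≡ 381; 143^8 ≡ 381^2 = 145161 ≡ 196; 143^16 ≡ 196^2 = 38416 ≡ 101; 143^32 ≡ 101^2 = 10201 ≡ 326; 143^64 ≡ 326^2 = 106276 ≡ 21; 143^128 ≡ 21^2 = 441 ≡ 46; 181 = 128 + 32 + 16 + 4 + 1, so 143^181 ≡ 46·326·101·381·143 ≡ 258 (mod 395)

1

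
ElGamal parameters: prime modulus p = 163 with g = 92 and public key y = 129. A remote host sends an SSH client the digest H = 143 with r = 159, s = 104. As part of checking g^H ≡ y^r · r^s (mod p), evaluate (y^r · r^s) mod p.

89

129^2 = 16641 ≡ 15
129^4 ≡ 15^2 = 225 ≡ 62
129^8 ≡ 62^2 = 3844 ≡ 95
129^16 ≡ 95^2 = 9025 ≡ 60
129^32 ≡ 60^2 = 3600 ≡ 14
129^64 ≡ 14^2 = 196 ≡ 33
129^128 ≡ 33^2 = 1089 ≡ 111
159 = 128 + 16 + 8 + 4 + 2 + 1, so 129^159 ≡ 111·60·95·62·15·129 ≡ 31 (mod 163)
159^2 = 25281 ≡ 16
159^4 ≡ 16^2 = 256 ≡ 93
159^8 ≡ 93^2 = 8649 ≡ 10
159^16 ≡ 10^2 = 100
159^32 ≡ 100^2 = 10000 ≡ 57
159^64 ≡ 57^2 = 3249 ≡ 152
104 = 64 + 32 + 8, so 159^104 ≡ 152·57·10 ≡ 87 (mod 163)
y^r · r^s ≡ 31·87 = 2697 ≡ 89 (mod 163)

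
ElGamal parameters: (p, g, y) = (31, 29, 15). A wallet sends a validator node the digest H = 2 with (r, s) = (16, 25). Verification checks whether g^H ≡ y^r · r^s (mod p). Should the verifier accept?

Left side g^H mod p:
Squares mod 31: 29^1≡29, 29^2≡4
29^2 ≡ 4 (mod 31)
Right side y^r · r^s mod p:
Squares mod 31: 15^1≡15, 15^2≡8, 15^4≡2, 15^8≡4, 15^16≡16
15^16 ≡ 16 (mod 31)
Squares mod 31: 16^1≡16, 16^2≡8, 16^4≡2, 16^8≡4, 16^16≡16
25 = 16 + 8 + 1, so 16^25 ≡ 16·4·16 ≡ 1 (mod 31)
16·1 = 16 ≡ 16 (mod 31)
4 ≠ 16, so verification fails.

reject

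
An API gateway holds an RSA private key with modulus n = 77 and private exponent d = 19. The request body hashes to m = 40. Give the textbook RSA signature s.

19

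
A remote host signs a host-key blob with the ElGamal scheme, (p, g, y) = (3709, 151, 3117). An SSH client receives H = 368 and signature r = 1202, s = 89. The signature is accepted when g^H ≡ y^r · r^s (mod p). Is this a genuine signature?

forged

Left side g^H mod p:
Squares mod 3709: 151^1≡151, 151^2≡547, 151^4≡2489, 151^8≡1091, 151^16≡3401, 151^32≡2139, 151^64≡2124, 151^128≡1232, 151^256≡843
368 = 256 + 64 + 32 + 16, so 151^368 ≡ 843·2124·2139·3401 ≡ 337 (mod 3709)
Right side y^r · r^s mod p:
Squares mod 3709: 3117^1≡3117, 3117^2≡1818, 3117^4≡405, 3117^8≡829, 3117^16≡1076, 3117^32≡568, 3117^64≡3650, 3117^128≡3481, 3117^256≡58, 3117^512≡3364, 3117^1024≡337
1202 = 1024 + 128 + 32 + 16 + 2, so 3117^1202 ≡ 337·3481·568·1076·1818 ≡ 2447 (mod 3709)
Squares mod 3709: 1202^1≡1202, 1202^2≡2003, 1202^4≡2580, 1202^8≡2454, 1202^16≡2409, 1202^32≡2405, 1202^64≡1694
89 = 64 + 16 + 8 + 1, so 1202^89 ≡ 1694·2409·2454·1202 ≡ 2126 (mod 3709)
2447·2126 = 5202322 ≡ 2304 (mod 3709)
337 ≠ 2304, so verification fails.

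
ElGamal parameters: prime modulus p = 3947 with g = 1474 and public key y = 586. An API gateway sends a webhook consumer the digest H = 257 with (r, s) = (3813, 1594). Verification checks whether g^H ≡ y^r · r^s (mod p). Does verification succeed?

Left side g^H mod p:
1474^2 = 2172676 ≡ 1826
1474^4 ≡ 1826^2 = 3334276 ≡ 3008
1474^8 ≡ 3008^2 = 9048064 ≡ 1540
1474^16 ≡ 1540^2 = 2371600 ≡ 3400
1474^32 ≡ 3400^2 = 11560000 ≡ 3184
1474^64 ≡ 3184^2 = 10137856 ≡ 1960
1474^128 ≡ 1960^2 = 3841600 ≡ 1169
1474^256 ≡ 1169^2 = 1366561 ≡ 899
257 = 256 + 1, so 1474^257 ≡ 899·1474 ≡ 2881 (mod 3947)
Right side y^r · r^s mod p:
586^2 = 343396 ≡ 7
586^4 ≡ 7^2 = 49
586^8 ≡ 49^2 = 2401
586^16 ≡ 2401^2 = 5764801 ≡ 2181
586^32 ≡ 2181^2 = 4756761 ≡ 626
586^64 ≡ 626^2 = 391876 ≡ 1123
586^128 ≡ 1123^2 = 1261129 ≡ 2036
586^256 ≡ 2036^2 = 4145296 ≡ 946
586^512 ≡ 946^2 = 894916 ≡ 2894
586^1024 ≡ 2894^2 = 8375236 ≡ 3649
586^2048 ≡ 3649^2 = 13315201 ≡ 1970
3813 = 2048 + 1024 + 512 + 128 + 64 + 32 + 4 + 1, so 586^3813 ≡ 1970·3649·2894·2036·1123·626·49·586 ≡ 260 (mod 3947)
3813^2 = 14538969 ≡ 2168
3813^4 ≡ 2168^2 = 4700224 ≡ 3294
3813^8 ≡ 3294^2 = 10850436 ≡ 133
3813^16 ≡ 133^2 = 17689 ≡ 1901
3813^32 ≡ 1901^2 = 3613801 ≡ 2296
3813^64 ≡ 2296^2 = 5271616 ≡ 2371
3813^128 ≡ 2371^2 = 5621641 ≡ 1113
3813^256 ≡ 1113^2 = 1238769 ≡ 3358
3813^512 ≡ 3358^2 = 11276164 ≡ 3532
3813^1024 ≡ 3532^2 = 12475024 ≡ 2504
1594 = 1024 + 512 + 32 + 16 + 8 + 2, so 3813^1594 ≡ 2504·3532·2296·1901·133·2168 ≡ 3934 (mod 3947)
260·3934 = 1022840 ≡ 567 (mod 3947)
2881 ≠ 567, so verification fails.

fails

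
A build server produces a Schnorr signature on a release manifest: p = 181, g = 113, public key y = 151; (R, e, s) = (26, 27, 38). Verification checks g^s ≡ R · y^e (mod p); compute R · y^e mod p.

151^2 = 22801 ≡ 176
151^4 ≡ 176^2 = 30976 ≡ 25
151^8 ≡ 25^2 = 625 ≡ 82
151^16 ≡ 82^2 = 6724 ≡ 27
27 = 16 + 8 + 2 + 1, so 151^27 ≡ 27·82·176·151 ≡ 146 (mod 181)
R · y^e ≡ 26·146 = 3796 ≡ 176 (mod 181)

176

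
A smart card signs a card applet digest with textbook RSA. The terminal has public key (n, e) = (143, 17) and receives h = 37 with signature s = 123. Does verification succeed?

fails

Squares mod 143: s^1≡123, s^2≡114, s^4≡126, s^8≡3, s^16≡9
17 = 16 + 1, so s^17 ≡ 9·123 ≡ 106 (mod 143)
106 ≠ 37, so verification fails.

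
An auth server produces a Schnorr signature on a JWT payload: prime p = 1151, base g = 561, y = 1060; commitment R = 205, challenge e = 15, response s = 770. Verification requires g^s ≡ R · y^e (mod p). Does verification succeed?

fails

g^s mod p:
561^2 = 314721 ≡ 498
561^4 ≡ 498^2 = 248004 ≡ 539
561^8 ≡ 539^2 = 290521 ≡ 469
561^16 ≡ 469^2 = 219961 ≡ 120
561^32 ≡ 120^2 = 14400 ≡ 588
561^64 ≡ 588^2 = 345744 ≡ 444
561^128 ≡ 444^2 = 197136 ≡ 315
561^256 ≡ 315^2 = 99225 ≡ 239
561^512 ≡ 239^2 = 57121 ≡ 722
770 = 512 + 256 + 2, so 561^770 ≡ 722·239·498 ≡ 224 (mod 1151)
R · y^e mod p:
1060^2 = 1123600 ≡ 224
1060^4 ≡ 224^2 = 50176 ≡ 683
1060^8 ≡ 683^2 = 466489 ≡ 334
15 = 8 + 4 + 2 + 1, so 1060^15 ≡ 334·683·224·1060 ≡ 1 (mod 1151)
205·1 = 205 ≡ 205 (mod 1151)
224 ≠ 205; the check fails.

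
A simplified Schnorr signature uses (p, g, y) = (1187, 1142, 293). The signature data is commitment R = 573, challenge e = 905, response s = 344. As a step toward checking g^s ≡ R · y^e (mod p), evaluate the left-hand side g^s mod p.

1142^2 = 1304164 ≡ 838
1142^4 ≡ 838^2 = 702244 ≡ 727
1142^8 ≡ 727^2 = 528529 ≡ 314
1142^16 ≡ 314^2 = 98596 ≡ 75
1142^32 ≡ 75^2 = 5625 ≡ 877
1142^64 ≡ 877^2 = 769129 ≡ 1140
1142^128 ≡ 1140^2 = 1299600 ≡ 1022
1142^256 ≡ 1022^2 = 1044484 ≡ 1111
344 = 256 + 64 + 16 + 8, so 1142^344 ≡ 1111·1140·75·314 ≡ 284 (mod 1187)

284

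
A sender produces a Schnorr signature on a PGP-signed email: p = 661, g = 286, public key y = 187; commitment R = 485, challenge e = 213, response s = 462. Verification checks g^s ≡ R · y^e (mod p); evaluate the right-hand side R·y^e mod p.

Squares mod 661: 187^1≡187, 187^2≡597, 187^4≡130, 187^8≡375, 187^16≡493, 187^32≡462, 187^64≡602, 187^128≡176
213 = 128 + 64 + 16 + 4 + 1, so 187^213 ≡ 176·602·493·130·187 ≡ 279 (mod 661)
R · y^e ≡ 485·279 = 135315 ≡ 471 (mod 661)

471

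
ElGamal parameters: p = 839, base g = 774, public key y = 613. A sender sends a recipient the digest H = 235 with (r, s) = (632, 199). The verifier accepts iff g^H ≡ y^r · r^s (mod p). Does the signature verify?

does not verify

Left side g^H mod p:
774^2 = 599076 ≡ 30
774^4 ≡ 30^2 = 900 ≡ 61
774^8 ≡ 61^2 = 3721 ≡ 365
774^16 ≡ 365^2 = 133225 ≡ 663
774^32 ≡ 663^2 = 439569 ≡ 772
774^64 ≡ 772^2 = 595984 ≡ 294
774^128 ≡ 294^2 = 86436 ≡ 19
235 = 128 + 64 + 32 + 8 + 2 + 1, so 774^235 ≡ 19·294·772·365·30·774 ≡ 446 (mod 839)
Right side y^r · r^s mod p:
613^2 = 375769 ≡ 736
613^4 ≡ 736^2 = 541696 ≡ 541
613^8 ≡ 541^2 = 292681 ≡ 709
613^16 ≡ 709^2 = 502681 ≡ 120
613^32 ≡ 120^2 = 14400 ≡ 137
613^64 ≡ 137^2 = 18769 ≡ 311
613^128 ≡ 311^2 = 96721 ≡ 236
613^256 ≡ 236^2 = 55696 ≡ 322
613^512 ≡ 322^2 = 103684 ≡ 487
632 = 512 + 64 + 32 + 16 + 8, so 613^632 ≡ 487·311·137·120·709 ≡ 781 (mod 839)
632^2 = 399424 ≡ 60
632^4 ≡ 60^2 = 3600 ≡ 244
632^8 ≡ 244^2 = 59536 ≡ 806
632^16 ≡ 806^2 = 649636 ≡ 250
632^32 ≡ 250^2 = 62500 ≡ 414
632^64 ≡ 414^2 = 171396 ≡ 240
632^128 ≡ 240^2 = 57600 ≡ 548
199 = 128 + 64 + 4 + 2 + 1, so 632^199 ≡ 548·240·244·60·632 ≡ 758 (mod 839)
781·758 = 591998 ≡ 503 (mod 839)
446 ≠ 503, so verification fails.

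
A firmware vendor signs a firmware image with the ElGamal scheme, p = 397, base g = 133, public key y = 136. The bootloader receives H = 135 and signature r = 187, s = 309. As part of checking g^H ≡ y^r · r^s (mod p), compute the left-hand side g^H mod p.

269

133^2 = 17689 ≡ 221
133^4 ≡ 221^2 = 48841 ≡ 10
133^8 ≡ 10^2 = 100
133^16 ≡ 100^2 = 10000 ≡ 75
133^32 ≡ 75^2 = 5625 ≡ 67
133^64 ≡ 67^2 = 4489 ≡ 122
133^128 ≡ 122^2 = 14884 ≡ 195
135 = 128 + 4 + 2 + 1, so 133^135 ≡ 195·10·221·133 ≡ 269 (mod 397)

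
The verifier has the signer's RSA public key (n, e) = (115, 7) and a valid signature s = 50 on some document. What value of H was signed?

s^2 ≡ 50^2 = 2500 ≡ 85
s^4 ≡ 85^2 = 7225 ≡ 95
7 = 4 + 2 + 1, so s^7 ≡ 95·85·50 ≡ 100 (mod 115)

100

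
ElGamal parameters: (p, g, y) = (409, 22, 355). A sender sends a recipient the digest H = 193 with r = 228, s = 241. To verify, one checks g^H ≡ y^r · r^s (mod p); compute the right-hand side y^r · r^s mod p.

28

Squares mod 409: 355^1≡355, 355^2≡53, 355^4≡355, 355^8≡53, 355^16≡355, 355^32≡53, 355^64≡355, 355^128≡53
228 = 128 + 64 + 32 + 4, so 355^228 ≡ 53·355·53·355 ≡ 1 (mod 409)
Squares mod 409: 228^1≡228, 228^2≡41, 228^4≡45, 228^8≡389, 228^16≡400, 228^32≡81, 228^64≡17, 228^128≡289
241 = 128 + 64 + 32 + 16 + 1, so 228^241 ≡ 289·17·81·400·228 ≡ 28 (mod 409)
y^r · r^s ≡ 1·28 = 28 ≡ 28 (mod 409)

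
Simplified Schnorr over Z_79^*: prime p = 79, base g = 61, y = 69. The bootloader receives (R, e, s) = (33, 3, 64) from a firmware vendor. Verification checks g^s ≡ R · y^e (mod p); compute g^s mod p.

61^64 mod 79 = 22

22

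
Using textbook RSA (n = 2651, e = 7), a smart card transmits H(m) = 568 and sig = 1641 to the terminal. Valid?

Squares mod 2651: sig^1≡1641, sig^2≡2116, sig^4≡2568
7 = 4 + 2 + 1, so sig^7 ≡ 2568·2116·1641 ≡ 568 (mod 2651)
sig^7 mod 2651 = 568 matches H(m).

yes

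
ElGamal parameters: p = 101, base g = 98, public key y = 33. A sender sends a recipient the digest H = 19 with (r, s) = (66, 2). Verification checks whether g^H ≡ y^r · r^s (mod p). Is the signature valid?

invalid

Left side g^H mod p:
98^2 = 9604 ≡ 9
98^4 ≡ 9^2 = 81
98^8 ≡ 81^2 = 6561 ≡ 97
98^16 ≡ 97^2 = 9409 ≡ 16
19 = 16 + 2 + 1, so 98^19 ≡ 16·9·98 ≡ 73 (mod 101)
Right side y^r · r^s mod p:
33^2 = 1089 ≡ 79
33^4 ≡ 79^2 = 6241 ≡ 80
33^8 ≡ 80^2 = 6400 ≡ 37
33^16 ≡ 37^2 = 1369 ≡ 56
33^32 ≡ 56^2 = 3136 ≡ 5
33^64 ≡ 5^2 = 25
66 = 64 + 2, so 33^66 ≡ 25·79 ≡ 56 (mod 101)
66^2 = 4356 ≡ 13
56·13 = 728 ≡ 21 (mod 101)
73 ≠ 21, so verification fails.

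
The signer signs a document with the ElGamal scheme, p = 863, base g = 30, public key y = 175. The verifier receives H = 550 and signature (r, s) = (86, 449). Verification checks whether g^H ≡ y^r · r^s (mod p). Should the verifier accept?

reject

Left side g^H mod p:
30^2 = 900 ≡ 37
30^4 ≡ 37^2 = 1369 ≡ 506
30^8 ≡ 506^2 = 256036 ≡ 588
30^16 ≡ 588^2 = 345744 ≡ 544
30^32 ≡ 544^2 = 295936 ≡ 790
30^64 ≡ 790^2 = 624100 ≡ 151
30^128 ≡ 151^2 = 22801 ≡ 363
30^256 ≡ 363^2 = 131769 ≡ 593
30^512 ≡ 593^2 = 351649 ≡ 408
550 = 512 + 32 + 4 + 2, so 30^550 ≡ 408·790·506·37 ≡ 183 (mod 863)
Right side y^r · r^s mod p:
175^2 = 30625 ≡ 420
175^4 ≡ 420^2 = 176400 ≡ 348
175^8 ≡ 348^2 = 121104 ≡ 284
175^16 ≡ 284^2 = 80656 ≡ 397
175^32 ≡ 397^2 = 157609 ≡ 543
175^64 ≡ 543^2 = 294849 ≡ 566
86 = 64 + 16 + 4 + 2, so 175^86 ≡ 566·397·348·420 ≡ 678 (mod 863)
86^2 = 7396 ≡ 492
86^4 ≡ 492^2 = 242064 ≡ 424
86^8 ≡ 424^2 = 179776 ≡ 272
86^16 ≡ 272^2 = 73984 ≡ 629
86^32 ≡ 629^2 = 395641 ≡ 387
86^64 ≡ 387^2 = 149769 ≡ 470
86^128 ≡ 470^2 = 220900 ≡ 835
86^256 ≡ 835^2 = 697225 ≡ 784
449 = 256 + 128 + 64 + 1, so 86^449 ≡ 784·835·470·86 ≡ 514 (mod 863)
678·514 = 348492 ≡ 703 (mod 863)
183 ≠ 703, so verification fails.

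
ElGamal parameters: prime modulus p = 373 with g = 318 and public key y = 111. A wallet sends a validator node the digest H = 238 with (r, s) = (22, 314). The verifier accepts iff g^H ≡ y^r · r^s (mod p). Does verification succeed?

Left side g^H mod p:
318^2 = 101124 ≡ 41
318^4 ≡ 41^2 = 1681 ≡ 189
318^8 ≡ 189^2 = 35721 ≡ 286
318^16 ≡ 286^2 = 81796 ≡ 109
318^32 ≡ 109^2 = 11881 ≡ 318
318^64 ≡ 318^2 = 101124 ≡ 41
318^128 ≡ 41^2 = 1681 ≡ 189
238 = 128 + 64 + 32 + 8 + 4 + 2, so 318^238 ≡ 189·41·318·286·189·41 ≡ 119 (mod 373)
Right side y^r · r^s mod p:
111^2 = 12321 ≡ 12
111^4 ≡ 12^2 = 144
111^8 ≡ 144^2 = 20736 ≡ 221
111^16 ≡ 221^2 = 48841 ≡ 351
22 = 16 + 4 + 2, so 111^22 ≡ 351·144·12 ≡ 30 (mod 373)
22^2 = 484 ≡ 111
22^4 ≡ 111^2 = 12321 ≡ 12
22^8 ≡ 12^2 = 144
22^16 ≡ 144^2 = 20736 ≡ 221
22^32 ≡ 221^2 = 48841 ≡ 351
22^64 ≡ 351^2 = 123201 ≡ 111
22^128 ≡ 111^2 = 12321 ≡ 12
22^256 ≡ 12^2 = 144
314 = 256 + 32 + 16 + 8 + 2, so 22^314 ≡ 144·351·221·144·111 ≡ 12 (mod 373)
30·12 = 360 ≡ 360 (mod 373)
119 ≠ 360, so verification fails.

fails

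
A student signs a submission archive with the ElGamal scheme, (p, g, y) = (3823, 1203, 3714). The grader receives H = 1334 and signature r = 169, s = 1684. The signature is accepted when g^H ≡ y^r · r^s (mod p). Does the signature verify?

verifies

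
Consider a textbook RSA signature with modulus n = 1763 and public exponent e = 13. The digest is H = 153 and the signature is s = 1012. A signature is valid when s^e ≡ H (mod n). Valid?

s^2 ≡ 1012^2 = 1024144 ≡ 1604
s^4 ≡ 1604^2 = 2572816 ≡ 599
s^8 ≡ 599^2 = 358801 ≡ 912
13 = 8 + 4 + 1, so s^13 ≡ 912·599·1012 ≡ 153 (mod 1763)
s^13 mod 1763 = 153 matches H.

yes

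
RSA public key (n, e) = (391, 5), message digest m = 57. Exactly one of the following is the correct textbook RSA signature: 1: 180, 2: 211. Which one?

1

Candidate 1: 180^2 = 32400 ≡ 338; 180^4 ≡ 338^2 = 114244 ≡ 72; 5 = 4 + 1, so 180^5 ≡ 72·180 ≡ 57 (mod 391)
  → matches m = 57
Candidate 2: 211^2 = 44521 ≡ 338; 211^4 ≡ 338^2 = 114244 ≡ 72; 5 = 4 + 1, so 211^5 ≡ 72·211 ≡ 334 (mod 391)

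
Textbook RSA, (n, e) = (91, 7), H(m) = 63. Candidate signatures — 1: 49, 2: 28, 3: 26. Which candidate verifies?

Candidate 1: Squares mod 91: 49^1≡49, 49^2≡35, 49^4≡42; 7 = 4 + 2 + 1, so 49^7 ≡ 42·35·49 ≡ 49 (mod 91)
Candidate 2: Squares mod 91: 28^1≡28, 28^2≡56, 28^4≡42; 7 = 4 + 2 + 1, so 28^7 ≡ 42·56·28 ≡ 63 (mod 91)
  → matches H(m) = 63
Candidate 3: Squares mod 91: 26^1≡26, 26^2≡39, 26^4≡65; 7 = 4 + 2 + 1, so 26^7 ≡ 65·39·26 ≡ 26 (mod 91)

2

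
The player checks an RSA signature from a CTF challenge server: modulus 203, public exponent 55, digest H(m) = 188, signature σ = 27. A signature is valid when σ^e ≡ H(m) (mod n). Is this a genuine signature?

σ^2 ≡ 27^2 = 729 ≡ 120
σ^4 ≡ 120^2 = 14400 ≡ 190
σ^8 ≡ 190^2 = 36100 ≡ 169
σ^16 ≡ 169^2 = 28561 ≡ 141
σ^32 ≡ 141^2 = 19881 ≡ 190
55 = 32 + 16 + 4 + 2 + 1, so σ^55 ≡ 190·141·190·120·27 ≡ 188 (mod 203)
Since 188 equals the digest 188, verification succeeds.

genuine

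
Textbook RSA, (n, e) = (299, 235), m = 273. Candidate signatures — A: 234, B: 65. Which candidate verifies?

B

Candidate A: 234^235 mod 299 = 26
Candidate B: 65^235 mod 299 = 273
  → matches m = 273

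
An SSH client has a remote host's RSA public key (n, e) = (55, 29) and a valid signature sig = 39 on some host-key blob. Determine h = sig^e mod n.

24

Squares mod 55: sig^1≡39, sig^2≡36, sig^4≡31, sig^8≡26, sig^16≡16
29 = 16 + 8 + 4 + 1, so sig^29 ≡ 16·26·31·39 ≡ 24 (mod 55)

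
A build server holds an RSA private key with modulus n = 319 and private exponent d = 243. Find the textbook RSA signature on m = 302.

m^2 ≡ 302^2 = 91204 ≡ 289
m^4 ≡ 289^2 = 83521 ≡ 262
m^8 ≡ 262^2 = 68644 ≡ 59
m^16 ≡ 59^2 = 3481 ≡ 291
m^32 ≡ 291^2 = 84681 ≡ 146
m^64 ≡ 146^2 = 21316 ≡ 262
m^128 ≡ 262^2 = 68644 ≡ 59
243 = 128 + 64 + 32 + 16 + 2 + 1, so m^243 ≡ 59·262·146·291·289·302 ≡ 191 (mod 319)

191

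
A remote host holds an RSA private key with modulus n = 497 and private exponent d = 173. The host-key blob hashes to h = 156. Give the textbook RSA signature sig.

Squares mod 497: h^1≡156, h^2≡480, h^4≡289, h^8≡25, h^16≡128, h^32≡480, h^64≡289, h^128≡25
173 = 128 + 32 + 8 + 4 + 1, so h^173 ≡ 25·480·25·289·156 ≡ 46 (mod 497)

46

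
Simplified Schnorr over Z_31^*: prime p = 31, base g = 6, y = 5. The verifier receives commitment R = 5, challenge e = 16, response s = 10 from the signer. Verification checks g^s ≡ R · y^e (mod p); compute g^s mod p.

25

6^2 = 36 ≡ 5
6^4 ≡ 5^2 = 25
6^8 ≡ 25^2 = 625 ≡ 5
10 = 8 + 2, so 6^10 ≡ 5·5 ≡ 25 (mod 31)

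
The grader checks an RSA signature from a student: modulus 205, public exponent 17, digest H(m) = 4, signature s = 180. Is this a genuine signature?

forged

s^2 ≡ 180^2 = 32400 ≡ 10
s^4 ≡ 10^2 = 100
s^8 ≡ 100^2 = 10000 ≡ 160
s^16 ≡ 160^2 = 25600 ≡ 180
17 = 16 + 1, so s^17 ≡ 180·180 ≡ 10 (mod 205)
10 ≠ 4, so verification fails.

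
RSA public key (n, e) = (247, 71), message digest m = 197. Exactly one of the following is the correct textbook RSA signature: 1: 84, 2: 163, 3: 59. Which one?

Candidate 1: Squares mod 247: 84^1≡84, 84^2≡140, 84^4≡87, 84^8≡159, 84^16≡87, 84^32≡159, 84^64≡87; 71 = 64 + 4 + 2 + 1, so 84^71 ≡ 87·87·140·84 ≡ 50 (mod 247)
Candidate 2: Squares mod 247: 163^1≡163, 163^2≡140, 163^4≡87, 163^8≡159, 163^16≡87, 163^32≡159, 163^64≡87; 71 = 64 + 4 + 2 + 1, so 163^71 ≡ 87·87·140·163 ≡ 197 (mod 247)
  → matches m = 197
Candidate 3: Squares mod 247: 59^1≡59, 59^2≡23, 59^4≡35, 59^8≡237, 59^16≡100, 59^32≡120, 59^64≡74; 71 = 64 + 4 + 2 + 1, so 59^71 ≡ 74·35·23·59 ≡ 67 (mod 247)

2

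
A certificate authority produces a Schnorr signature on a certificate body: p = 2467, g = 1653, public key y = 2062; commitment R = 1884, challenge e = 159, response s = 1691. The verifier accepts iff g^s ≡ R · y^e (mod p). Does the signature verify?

g^s mod p:
1653^2 = 2732409 ≡ 1440
1653^4 ≡ 1440^2 = 2073600 ≡ 1320
1653^8 ≡ 1320^2 = 1742400 ≡ 698
1653^16 ≡ 698^2 = 487204 ≡ 1205
1653^32 ≡ 1205^2 = 1452025 ≡ 1429
1653^64 ≡ 1429^2 = 2042041 ≡ 1832
1653^128 ≡ 1832^2 = 3356224 ≡ 1104
1653^256 ≡ 1104^2 = 1218816 ≡ 118
1653^512 ≡ 118^2 = 13924 ≡ 1589
1653^1024 ≡ 1589^2 = 2524921 ≡ 1180
1691 = 1024 + 512 + 128 + 16 + 8 + 2 + 1, so 1653^1691 ≡ 1180·1589·1104·1205·698·1440·1653 ≡ 1379 (mod 2467)
R · y^e mod p:
2062^2 = 4251844 ≡ 1203
2062^4 ≡ 1203^2 = 1447209 ≡ 1547
2062^8 ≡ 1547^2 = 2393209 ≡ 219
2062^16 ≡ 219^2 = 47961 ≡ 1088
2062^32 ≡ 1088^2 = 1183744 ≡ 2051
2062^64 ≡ 2051^2 = 4206601 ≡ 366
2062^128 ≡ 366^2 = 133956 ≡ 738
159 = 128 + 16 + 8 + 4 + 2 + 1, so 2062^159 ≡ 738·1088·219·1547·1203·2062 ≡ 155 (mod 2467)
1884·155 = 292020 ≡ 914 (mod 2467)
1379 ≠ 914; the check fails.

does not verify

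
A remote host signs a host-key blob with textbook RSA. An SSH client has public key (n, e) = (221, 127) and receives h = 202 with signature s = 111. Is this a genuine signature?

forged

s^2 ≡ 111^2 = 12321 ≡ 166
s^4 ≡ 166^2 = 27556 ≡ 152
s^8 ≡ 152^2 = 23104 ≡ 120
s^16 ≡ 120^2 = 14400 ≡ 35
s^32 ≡ 35^2 = 1225 ≡ 120
s^64 ≡ 120^2 = 14400 ≡ 35
127 = 64 + 32 + 16 + 8 + 4 + 2 + 1, so s^127 ≡ 35·120·35·120·152·166·111 ≡ 19 (mod 221)
19 ≠ 202, so verification fails.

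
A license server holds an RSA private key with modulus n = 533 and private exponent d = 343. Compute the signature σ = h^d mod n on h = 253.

436

Squares mod 533: h^1≡253, h^2≡49, h^4≡269, h^8≡406, h^16≡139, h^32≡133, h^64≡100, h^128≡406, h^256≡139
343 = 256 + 64 + 16 + 4 + 2 + 1, so h^343 ≡ 139·100·139·269·49·253 ≡ 436 (mod 533)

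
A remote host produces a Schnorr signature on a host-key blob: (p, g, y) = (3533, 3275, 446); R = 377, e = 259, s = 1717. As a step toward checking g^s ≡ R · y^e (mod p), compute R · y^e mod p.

446^2 = 198916 ≡ 1068
446^4 ≡ 1068^2 = 1140624 ≡ 2998
446^8 ≡ 2998^2 = 8988004 ≡ 52
446^16 ≡ 52^2 = 2704
446^32 ≡ 2704^2 = 7311616 ≡ 1839
446^64 ≡ 1839^2 = 3381921 ≡ 840
446^128 ≡ 840^2 = 705600 ≡ 2533
446^256 ≡ 2533^2 = 6416089 ≡ 161
259 = 256 + 2 + 1, so 446^259 ≡ 161·1068·446 ≡ 1510 (mod 3533)
R · y^e ≡ 377·1510 = 569270 ≡ 457 (mod 3533)

457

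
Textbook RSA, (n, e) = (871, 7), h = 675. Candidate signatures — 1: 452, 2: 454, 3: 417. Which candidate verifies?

Candidate 1: Squares mod 871: 452^1≡452, 452^2≡490, 452^4≡575; 7 = 4 + 2 + 1, so 452^7 ≡ 575·490·452 ≡ 348 (mod 871)
Candidate 2: Squares mod 871: 454^1≡454, 454^2≡560, 454^4≡40; 7 = 4 + 2 + 1, so 454^7 ≡ 40·560·454 ≡ 675 (mod 871)
  → matches h = 675
Candidate 3: Squares mod 871: 417^1≡417, 417^2≡560, 417^4≡40; 7 = 4 + 2 + 1, so 417^7 ≡ 40·560·417 ≡ 196 (mod 871)

2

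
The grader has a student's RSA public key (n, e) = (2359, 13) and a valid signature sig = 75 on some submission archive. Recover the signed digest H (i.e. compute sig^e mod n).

1881

sig^2 ≡ 75^2 = 5625 ≡ 907
sig^4 ≡ 907^2 = 822649 ≡ 1717
sig^8 ≡ 1717^2 = 2948089 ≡ 1698
13 = 8 + 4 + 1, so sig^13 ≡ 1698·1717·75 ≡ 1881 (mod 2359)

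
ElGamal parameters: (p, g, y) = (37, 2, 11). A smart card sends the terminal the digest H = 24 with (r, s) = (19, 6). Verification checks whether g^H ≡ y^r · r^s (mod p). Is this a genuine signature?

Left side g^H mod p:
2^2 = 4
2^4 ≡ 4^2 = 16
2^8 ≡ 16^2 = 256 ≡ 34
2^16 ≡ 34^2 = 1156 ≡ 9
24 = 16 + 8, so 2^24 ≡ 9·34 ≡ 10 (mod 37)
Right side y^r · r^s mod p:
11^2 = 121 ≡ 10
11^4 ≡ 10^2 = 100 ≡ 26
11^8 ≡ 26^2 = 676 ≡ 10
11^16 ≡ 10^2 = 100 ≡ 26
19 = 16 + 2 + 1, so 11^19 ≡ 26·10·11 ≡ 11 (mod 37)
19^2 = 361 ≡ 28
19^4 ≡ 28^2 = 784 ≡ 7
6 = 4 + 2, so 19^6 ≡ 7·28 ≡ 11 (mod 37)
11·11 = 121 ≡ 10 (mod 37)
10 ≡ 10 (mod 37), so the signature is genuine.

genuine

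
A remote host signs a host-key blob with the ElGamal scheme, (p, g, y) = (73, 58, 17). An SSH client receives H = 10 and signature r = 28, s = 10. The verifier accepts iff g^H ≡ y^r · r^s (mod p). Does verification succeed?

passes

Left side g^H mod p:
58^2 = 3364 ≡ 6
58^4 ≡ 6^2 = 36
58^8 ≡ 36^2 = 1296 ≡ 55
10 = 8 + 2, so 58^10 ≡ 55·6 ≡ 38 (mod 73)
Right side y^r · r^s mod p:
17^2 = 289 ≡ 70
17^4 ≡ 70^2 = 4900 ≡ 9
17^8 ≡ 9^2 = 81 ≡ 8
17^16 ≡ 8^2 = 64
28 = 16 + 8 + 4, so 17^28 ≡ 64·8·9 ≡ 9 (mod 73)
28^2 = 784 ≡ 54
28^4 ≡ 54^2 = 2916 ≡ 69
28^8 ≡ 69^2 = 4761 ≡ 16
10 = 8 + 2, so 28^10 ≡ 16·54 ≡ 61 (mod 73)
9·61 = 549 ≡ 38 (mod 73)
38 ≡ 38 (mod 73), so the signature is genuine.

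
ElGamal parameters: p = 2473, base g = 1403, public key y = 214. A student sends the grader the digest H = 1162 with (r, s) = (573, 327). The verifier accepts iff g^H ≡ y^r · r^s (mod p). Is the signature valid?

invalid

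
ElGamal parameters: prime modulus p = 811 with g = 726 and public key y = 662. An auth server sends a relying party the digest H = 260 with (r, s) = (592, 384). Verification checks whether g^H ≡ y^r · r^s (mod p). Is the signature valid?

valid

Left side g^H mod p:
Squares mod 811: 726^1≡726, 726^2≡737, 726^4≡610, 726^8≡662, 726^16≡304, 726^32≡773, 726^64≡633, 726^128≡55, 726^256≡592
260 = 256 + 4, so 726^260 ≡ 592·610 ≡ 225 (mod 811)
Right side y^r · r^s mod p:
Squares mod 811: 662^1≡662, 662^2≡304, 662^4≡773, 662^8≡633, 662^16≡55, 662^32≡592, 662^64≡112, 662^128≡379, 662^256≡94, 662^512≡726
592 = 512 + 64 + 16, so 662^592 ≡ 726·112·55 ≡ 306 (mod 811)
Squares mod 811: 592^1≡592, 592^2≡112, 592^4≡379, 592^8≡94, 592^16≡726, 592^32≡737, 592^64≡610, 592^128≡662, 592^256≡304
384 = 256 + 128, so 592^384 ≡ 304·662 ≡ 120 (mod 811)
306·120 = 36720 ≡ 225 (mod 811)
225 ≡ 225 (mod 811), so the signature is genuine.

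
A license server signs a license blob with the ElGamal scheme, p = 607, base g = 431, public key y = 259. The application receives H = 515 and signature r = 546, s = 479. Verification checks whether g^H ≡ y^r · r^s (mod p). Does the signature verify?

verifies

Left side g^H mod p:
431^2 = 185761 ≡ 19
431^4 ≡ 19^2 = 361
431^8 ≡ 361^2 = 130321 ≡ 423
431^16 ≡ 423^2 = 178929 ≡ 471
431^32 ≡ 471^2 = 221841 ≡ 286
431^64 ≡ 286^2 = 81796 ≡ 458
431^128 ≡ 458^2 = 209764 ≡ 349
431^256 ≡ 349^2 = 121801 ≡ 401
431^512 ≡ 401^2 = 160801 ≡ 553
515 = 512 + 2 + 1, so 431^515 ≡ 553·19·431 ≡ 297 (mod 607)
Right side y^r · r^s mod p:
259^2 = 67081 ≡ 311
259^4 ≡ 311^2 = 96721 ≡ 208
259^8 ≡ 208^2 = 43264 ≡ 167
259^16 ≡ 167^2 = 27889 ≡ 574
259^32 ≡ 574^2 = 329476 ≡ 482
259^64 ≡ 482^2 = 232324 ≡ 450
259^128 ≡ 450^2 = 202500 ≡ 369
259^256 ≡ 369^2 = 136161 ≡ 193
259^512 ≡ 193^2 = 37249 ≡ 222
546 = 512 + 32 + 2, so 259^546 ≡ 222·482·311 ≡ 76 (mod 607)
546^2 = 298116 ≡ 79
546^4 ≡ 79^2 = 6241 ≡ 171
546^8 ≡ 171^2 = 29241 ≡ 105
546^16 ≡ 105^2 = 11025 ≡ 99
546^32 ≡ 99^2 = 9801 ≡ 89
546^64 ≡ 89^2 = 7921 ≡ 30
546^128 ≡ 30^2 = 900 ≡ 293
546^256 ≡ 293^2 = 85849 ≡ 262
479 = 256 + 128 + 64 + 16 + 8 + 4 + 2 + 1, so 546^479 ≡ 262·293·30·99·105·171·79·546 ≡ 555 (mod 607)
76·555 = 42180 ≡ 297 (mod 607)
297 ≡ 297 (mod 607), so the signature is genuine.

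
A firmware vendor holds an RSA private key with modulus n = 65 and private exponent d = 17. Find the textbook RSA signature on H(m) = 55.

35

Squares mod 65: (H(m))^1≡55, (H(m))^2≡35, (H(m))^4≡55, (H(m))^8≡35, (H(m))^16≡55
17 = 16 + 1, so (H(m))^17 ≡ 55·55 ≡ 35 (mod 65)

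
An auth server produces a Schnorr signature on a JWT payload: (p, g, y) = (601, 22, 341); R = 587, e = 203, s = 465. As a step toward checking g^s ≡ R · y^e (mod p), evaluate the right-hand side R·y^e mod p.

Squares mod 601: 341^1≡341, 341^2≡288, 341^4≡6, 341^8≡36, 341^16≡94, 341^32≡422, 341^64≡188, 341^128≡486
203 = 128 + 64 + 8 + 2 + 1, so 341^203 ≡ 486·188·36·288·341 ≡ 486 (mod 601)
R · y^e ≡ 587·486 = 285282 ≡ 408 (mod 601)

408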